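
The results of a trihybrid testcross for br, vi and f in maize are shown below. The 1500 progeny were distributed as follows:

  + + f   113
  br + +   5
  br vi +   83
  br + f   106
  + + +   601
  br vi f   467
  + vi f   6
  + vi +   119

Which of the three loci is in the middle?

br

The two most frequent reciprocal classes, br vi f and + + +, are the parental types, so the F1 was br vi f / + + +.
The two rarest classes, + vi f and br + +, are the double crossovers. Comparing them with the parentals, only the br allele has switched, so br is the middle locus and the order is vi – br – f.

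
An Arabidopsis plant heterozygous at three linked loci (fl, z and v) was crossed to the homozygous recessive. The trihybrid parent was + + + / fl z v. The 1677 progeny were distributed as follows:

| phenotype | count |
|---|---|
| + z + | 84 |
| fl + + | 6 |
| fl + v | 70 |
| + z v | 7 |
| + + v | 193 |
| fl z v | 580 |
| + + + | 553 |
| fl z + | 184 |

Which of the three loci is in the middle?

fl

The two rarest classes, fl + + and + z v, are the double crossovers. Comparing them with the parentals, only the fl allele has switched, so fl is the middle locus and the order is z – fl – v.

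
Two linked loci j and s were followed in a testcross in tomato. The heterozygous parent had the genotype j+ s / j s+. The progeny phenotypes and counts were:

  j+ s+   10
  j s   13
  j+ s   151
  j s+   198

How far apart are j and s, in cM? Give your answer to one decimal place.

6.2 cM

The recombinant classes are j+ s+ and j s: 10 + 13 = 23.
Recombination frequency = 23/372 = 0.0618 ≈ 6.2%, i.e. 6.2 cM.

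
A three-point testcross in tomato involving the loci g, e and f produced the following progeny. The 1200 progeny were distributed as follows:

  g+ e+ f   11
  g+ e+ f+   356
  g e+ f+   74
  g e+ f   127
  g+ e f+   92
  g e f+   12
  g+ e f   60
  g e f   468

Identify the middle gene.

f

The two most frequent reciprocal classes, g+ e+ f+ and g e f, are the parental types, so the F1 was g+ e+ f+ / g e f.
The two rarest classes, g+ e+ f and g e f+, are the double crossovers. Comparing them with the parentals, only the f allele has switched, so f is the middle locus and the order is g – f – e.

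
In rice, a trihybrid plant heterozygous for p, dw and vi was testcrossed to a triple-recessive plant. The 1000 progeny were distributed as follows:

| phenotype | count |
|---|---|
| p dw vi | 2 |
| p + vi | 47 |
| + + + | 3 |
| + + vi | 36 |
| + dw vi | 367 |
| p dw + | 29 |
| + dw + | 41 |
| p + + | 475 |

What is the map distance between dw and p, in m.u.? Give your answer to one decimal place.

7.0 m.u.

The two most frequent reciprocal classes, + dw vi and p + +, are the parental types, so the F1 was + dw vi / p + +.
The two rarest classes, p dw vi and + + +, are the double crossovers. Comparing them with the parentals, only the p allele has switched, so p is the middle locus and the order is vi – p – dw.
Crossovers in the p–dw interval produce the single-crossover classes + + vi and p dw + (36 + 29 = 65) plus the double crossovers (5).
RF(p–dw) = (65 + 5) / 1000 = 70/1000 = 0.0700 → 7.0 m.u.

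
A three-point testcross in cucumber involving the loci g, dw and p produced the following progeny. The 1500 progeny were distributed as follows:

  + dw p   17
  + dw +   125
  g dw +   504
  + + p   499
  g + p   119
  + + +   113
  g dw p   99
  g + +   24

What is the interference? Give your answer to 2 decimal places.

0.15

The two most frequent reciprocal classes, + + p and g dw +, are the parental types, so the F1 was + + p / g dw +.
The two rarest classes, + dw p and g + +, are the double crossovers. Comparing them with the parentals, only the dw allele has switched, so dw is the middle locus and the order is p – dw – g.
p–dw: (212 + 41)/1500 = 0.1687; dw–g: (244 + 41)/1500 = 0.1900.
Expected DCO frequency = 0.1687 × 0.1900 ≈ 0.03205; observed = 41/1500 ≈ 0.02733.
Coefficient of coincidence = 0.02733/0.03205 ≈ 0.85; interference = 1 − 0.85 = 0.15.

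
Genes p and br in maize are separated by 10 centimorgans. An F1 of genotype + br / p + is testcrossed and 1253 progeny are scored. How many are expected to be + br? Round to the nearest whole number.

564

A map distance of 10 centimorgans corresponds to a recombination frequency of 0.100.
The F1 is + br / p +, so + br is a parental gamete class with expected frequency (1 − r)/2 = 0.900/2 = 0.4500.
Expected number = 0.4500 × 1253 = 563.85 ≈ 564.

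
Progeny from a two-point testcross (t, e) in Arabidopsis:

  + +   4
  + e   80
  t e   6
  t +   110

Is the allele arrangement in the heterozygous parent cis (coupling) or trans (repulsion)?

trans

The two most frequent classes are + e (80) and t + (110); these are the parental (non-recombinant) types.
So the F1 carried + e on one chromosome and t + on the other — the recessive alleles are on opposite chromosomes (trans / repulsion).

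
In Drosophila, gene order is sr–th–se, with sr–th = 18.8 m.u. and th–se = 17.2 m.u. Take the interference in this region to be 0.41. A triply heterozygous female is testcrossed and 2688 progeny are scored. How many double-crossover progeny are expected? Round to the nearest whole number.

51

Map distances give recombination frequencies of 0.188 and 0.172 for the two intervals.
With interference 0.41 (so coincidence = 0.59), expected double-crossover frequency = 0.188 × 0.172 × 0.59 = 0.01908.
Expected number = 0.01908 × 2688 = 51.28 ≈ 51.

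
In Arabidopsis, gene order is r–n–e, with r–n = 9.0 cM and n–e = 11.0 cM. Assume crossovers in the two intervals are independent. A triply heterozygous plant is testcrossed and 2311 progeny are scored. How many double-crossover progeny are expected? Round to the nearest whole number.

23

Map distances give recombination frequencies of 0.090 and 0.110 for the two intervals.
With no interference, expected double-crossover frequency = 0.090 × 0.110 = 0.00990.
Expected number = 0.00990 × 2311 = 22.88 ≈ 23.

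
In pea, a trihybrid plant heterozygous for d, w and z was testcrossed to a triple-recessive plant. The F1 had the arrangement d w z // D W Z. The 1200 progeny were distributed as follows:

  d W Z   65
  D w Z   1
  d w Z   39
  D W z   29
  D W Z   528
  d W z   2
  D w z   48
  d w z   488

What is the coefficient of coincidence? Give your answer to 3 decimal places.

0.437

The two rarest classes, d W z and D w Z, are the double crossovers. Comparing them with the parentals, only the w allele has switched, so w is the middle locus and the order is d – w – z.
d–w: (113 + 3)/1200 = 0.0967; w–z: (68 + 3)/1200 = 0.0592.
Expected DCO frequency = 0.0967 × 0.0592 ≈ 0.00572; observed = 3/1200 ≈ 0.00250.
Coefficient of coincidence = 0.00250/0.00572 ≈ 0.437.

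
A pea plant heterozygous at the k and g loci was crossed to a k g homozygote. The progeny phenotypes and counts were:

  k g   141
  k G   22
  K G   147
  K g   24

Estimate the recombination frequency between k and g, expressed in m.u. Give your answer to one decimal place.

The two most frequent classes, K G (147) and k g (141), are the parental types, so the F1 was K G / k g.
The recombinant classes are K g and k G: 24 + 22 = 46.
Recombination frequency = 46/334 = 0.1377 ≈ 13.8%, i.e. 13.8 m.u.

13.8 m.u.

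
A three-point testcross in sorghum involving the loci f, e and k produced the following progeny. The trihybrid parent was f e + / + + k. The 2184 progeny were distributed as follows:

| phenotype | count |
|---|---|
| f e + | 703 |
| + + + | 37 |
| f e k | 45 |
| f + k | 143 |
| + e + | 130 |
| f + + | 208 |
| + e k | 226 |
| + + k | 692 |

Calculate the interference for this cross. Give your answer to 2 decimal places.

0.02

The two rarest classes, f e k and + + +, are the double crossovers. Comparing them with the parentals, only the k allele has switched, so k is the middle locus and the order is f – k – e.
f–k: (273 + 82)/2184 = 0.1625; k–e: (434 + 82)/2184 = 0.2363.
Expected DCO frequency = 0.1625 × 0.2363 ≈ 0.03840; observed = 82/2184 ≈ 0.03755.
Coefficient of coincidence = 0.03755/0.03840 ≈ 0.98; interference = 1 − 0.98 = 0.02.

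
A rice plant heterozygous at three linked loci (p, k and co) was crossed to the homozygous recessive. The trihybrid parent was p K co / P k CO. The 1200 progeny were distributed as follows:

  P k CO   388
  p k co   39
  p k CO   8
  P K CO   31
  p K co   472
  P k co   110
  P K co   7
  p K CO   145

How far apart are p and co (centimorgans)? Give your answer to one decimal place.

22.5 centimorgans

The two rarest classes, P K co and p k CO, are the double crossovers. Comparing them with the parentals, only the p allele has switched, so p is the middle locus and the order is co – p – k.
Crossovers in the co–p interval produce the single-crossover classes p K CO and P k co (145 + 110 = 255) plus the double crossovers (15).
RF(co–p) = (255 + 15) / 1200 = 270/1200 = 0.2250 → 22.5 centimorgans.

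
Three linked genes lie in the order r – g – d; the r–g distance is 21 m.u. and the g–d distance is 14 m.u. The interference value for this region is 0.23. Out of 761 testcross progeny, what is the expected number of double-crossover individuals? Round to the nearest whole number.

Map distances give recombination frequencies of 0.210 and 0.140 for the two intervals.
With interference 0.23 (so coincidence = 0.77), expected double-crossover frequency = 0.210 × 0.140 × 0.77 = 0.02264.
Expected number = 0.02264 × 761 = 17.23 ≈ 17.

17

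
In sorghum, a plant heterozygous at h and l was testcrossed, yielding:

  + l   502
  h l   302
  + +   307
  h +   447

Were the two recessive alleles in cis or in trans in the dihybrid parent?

trans

The two most frequent classes are + l (502) and h + (447); these are the parental (non-recombinant) types.
So the F1 carried + l on one chromosome and h + on the other — the recessive alleles are on opposite chromosomes (trans / repulsion).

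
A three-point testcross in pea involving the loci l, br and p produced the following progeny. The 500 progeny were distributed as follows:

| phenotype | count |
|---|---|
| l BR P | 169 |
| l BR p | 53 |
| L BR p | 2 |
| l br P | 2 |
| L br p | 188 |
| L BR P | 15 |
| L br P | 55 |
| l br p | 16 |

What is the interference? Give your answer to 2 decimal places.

The two most frequent reciprocal classes, l BR P and L br p, are the parental types, so the F1 was l BR P / L br p.
The two rarest classes, l br P and L BR p, are the double crossovers. Comparing them with the parentals, only the br allele has switched, so br is the middle locus and the order is l – br – p.
l–br: (31 + 4)/500 = 0.0700; br–p: (108 + 4)/500 = 0.2240.
Expected DCO frequency = 0.0700 × 0.2240 ≈ 0.01568; observed = 4/500 ≈ 0.00800.
Coefficient of coincidence = 0.00800/0.01568 ≈ 0.51; interference = 1 − 0.51 = 0.49.

0.49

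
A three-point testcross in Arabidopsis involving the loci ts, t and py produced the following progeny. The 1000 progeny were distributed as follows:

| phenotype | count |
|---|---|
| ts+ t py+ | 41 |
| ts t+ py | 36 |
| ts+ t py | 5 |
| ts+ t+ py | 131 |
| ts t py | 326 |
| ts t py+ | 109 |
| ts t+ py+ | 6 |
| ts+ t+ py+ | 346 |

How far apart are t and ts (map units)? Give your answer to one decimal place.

8.8 map units

The two most frequent reciprocal classes, ts+ t+ py+ and ts t py, are the parental types, so the F1 was ts+ t+ py+ / ts t py.
The two rarest classes, ts t+ py+ and ts+ t py, are the double crossovers. Comparing them with the parentals, only the ts allele has switched, so ts is the middle locus and the order is t – ts – py.
Crossovers in the t–ts interval produce the single-crossover classes ts+ t py+ and ts t+ py (41 + 36 = 77) plus the double crossovers (11).
RF(t–ts) = (77 + 11) / 1000 = 88/1000 = 0.0880 → 8.8 map units.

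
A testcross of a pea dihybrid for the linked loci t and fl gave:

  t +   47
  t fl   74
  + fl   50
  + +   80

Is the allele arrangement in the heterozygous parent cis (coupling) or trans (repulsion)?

The two most frequent classes are + + (80) and t fl (74); these are the parental (non-recombinant) types.
So the F1 carried + + on one chromosome and t fl on the other — the recessive alleles are on the same chromosome (cis / coupling).

cis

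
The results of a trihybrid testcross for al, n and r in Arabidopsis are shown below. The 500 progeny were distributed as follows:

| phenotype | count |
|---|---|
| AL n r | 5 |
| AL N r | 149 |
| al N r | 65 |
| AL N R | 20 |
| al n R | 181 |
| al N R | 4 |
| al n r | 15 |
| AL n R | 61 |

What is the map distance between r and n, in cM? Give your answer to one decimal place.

8.8 cM

The two most frequent reciprocal classes, al n R and AL N r, are the parental types, so the F1 was al n R / AL N r.
The two rarest classes, al N R and AL n r, are the double crossovers. Comparing them with the parentals, only the n allele has switched, so n is the middle locus and the order is al – n – r.
Crossovers in the n–r interval produce the single-crossover classes al n r and AL N R (15 + 20 = 35) plus the double crossovers (9).
RF(n–r) = (35 + 9) / 500 = 44/500 = 0.0880 → 8.8 cM.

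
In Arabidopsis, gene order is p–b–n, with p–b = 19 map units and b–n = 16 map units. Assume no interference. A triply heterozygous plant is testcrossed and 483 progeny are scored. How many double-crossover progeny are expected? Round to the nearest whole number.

Map distances give recombination frequencies of 0.190 and 0.160 for the two intervals.
With no interference, expected double-crossover frequency = 0.190 × 0.160 = 0.03040.
Expected number = 0.03040 × 483 = 14.68 ≈ 15.

15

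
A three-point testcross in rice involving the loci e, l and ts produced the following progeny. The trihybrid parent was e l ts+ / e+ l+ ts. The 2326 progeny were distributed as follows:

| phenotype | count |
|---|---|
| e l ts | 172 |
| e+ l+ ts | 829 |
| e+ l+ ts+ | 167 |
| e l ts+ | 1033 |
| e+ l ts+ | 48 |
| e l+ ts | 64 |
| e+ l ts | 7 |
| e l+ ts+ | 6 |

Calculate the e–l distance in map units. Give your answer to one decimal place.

5.4 map units

The two rarest classes, e l+ ts+ and e+ l ts, are the double crossovers. Comparing them with the parentals, only the l allele has switched, so l is the middle locus and the order is e – l – ts.
Crossovers in the e–l interval produce the single-crossover classes e+ l ts+ and e l+ ts (48 + 64 = 112) plus the double crossovers (13).
RF(e–l) = (112 + 13) / 2326 = 125/2326 = 0.0537 → 5.4 map units.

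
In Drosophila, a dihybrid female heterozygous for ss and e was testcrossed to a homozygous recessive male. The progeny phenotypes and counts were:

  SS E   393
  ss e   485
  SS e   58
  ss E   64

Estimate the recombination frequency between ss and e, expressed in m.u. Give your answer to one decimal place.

The two most frequent classes, SS E (393) and ss e (485), are the parental types, so the F1 was SS E / ss e.
The recombinant classes are SS e and ss E: 58 + 64 = 122.
Recombination frequency = 122/1000 = 0.1220 ≈ 12.2%, i.e. 12.2 m.u.

12.2 m.u.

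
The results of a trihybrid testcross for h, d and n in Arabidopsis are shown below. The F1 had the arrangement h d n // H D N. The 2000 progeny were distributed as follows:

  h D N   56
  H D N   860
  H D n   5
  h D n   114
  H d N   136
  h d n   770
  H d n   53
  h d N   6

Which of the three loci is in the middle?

n

The two rarest classes, h d N and H D n, are the double crossovers. Comparing them with the parentals, only the n allele has switched, so n is the middle locus and the order is d – n – h.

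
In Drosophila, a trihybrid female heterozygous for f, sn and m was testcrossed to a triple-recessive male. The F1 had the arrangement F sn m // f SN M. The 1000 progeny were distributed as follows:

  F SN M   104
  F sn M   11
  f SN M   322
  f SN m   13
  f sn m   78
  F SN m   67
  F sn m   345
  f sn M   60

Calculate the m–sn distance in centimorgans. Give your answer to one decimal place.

15.1 centimorgans

The two rarest classes, F sn M and f SN m, are the double crossovers. Comparing them with the parentals, only the m allele has switched, so m is the middle locus and the order is sn – m – f.
Crossovers in the sn–m interval produce the single-crossover classes F SN m and f sn M (67 + 60 = 127) plus the double crossovers (24).
RF(sn–m) = (127 + 24) / 1000 = 151/1000 = 0.1510 → 15.1 centimorgans.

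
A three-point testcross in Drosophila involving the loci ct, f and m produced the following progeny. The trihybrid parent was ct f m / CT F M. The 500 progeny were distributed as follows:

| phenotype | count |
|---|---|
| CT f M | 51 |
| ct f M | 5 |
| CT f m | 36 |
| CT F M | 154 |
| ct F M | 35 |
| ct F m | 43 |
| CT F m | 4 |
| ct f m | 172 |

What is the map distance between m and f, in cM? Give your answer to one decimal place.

The two rarest classes, ct f M and CT F m, are the double crossovers. Comparing them with the parentals, only the m allele has switched, so m is the middle locus and the order is f – m – ct.
Crossovers in the f–m interval produce the single-crossover classes ct F m and CT f M (43 + 51 = 94) plus the double crossovers (9).
RF(f–m) = (94 + 9) / 500 = 103/500 = 0.2060 → 20.6 cM.

20.6 cM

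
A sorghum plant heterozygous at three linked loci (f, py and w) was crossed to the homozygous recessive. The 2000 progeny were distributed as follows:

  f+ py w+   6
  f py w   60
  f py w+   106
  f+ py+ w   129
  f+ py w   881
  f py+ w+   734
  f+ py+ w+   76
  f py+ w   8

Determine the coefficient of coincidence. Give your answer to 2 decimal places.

0.75

The two most frequent reciprocal classes, f+ py w and f py+ w+, are the parental types, so the F1 was f+ py w / f py+ w+.
The two rarest classes, f+ py w+ and f py+ w, are the double crossovers. Comparing them with the parentals, only the w allele has switched, so w is the middle locus and the order is f – w – py.
f–w: (136 + 14)/2000 = 0.0750; w–py: (235 + 14)/2000 = 0.1245.
Expected DCO frequency = 0.0750 × 0.1245 ≈ 0.00934; observed = 14/2000 ≈ 0.00700.
Coefficient of coincidence = 0.00700/0.00934 ≈ 0.75.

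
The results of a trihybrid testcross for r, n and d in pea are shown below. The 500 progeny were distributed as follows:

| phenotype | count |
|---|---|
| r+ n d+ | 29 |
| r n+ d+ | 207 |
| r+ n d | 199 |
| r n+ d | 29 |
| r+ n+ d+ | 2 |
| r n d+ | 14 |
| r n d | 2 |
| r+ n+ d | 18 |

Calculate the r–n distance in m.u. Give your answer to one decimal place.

The two most frequent reciprocal classes, r n+ d+ and r+ n d, are the parental types, so the F1 was r n+ d+ / r+ n d.
The two rarest classes, r+ n+ d+ and r n d, are the double crossovers. Comparing them with the parentals, only the r allele has switched, so r is the middle locus and the order is n – r – d.
Crossovers in the n–r interval produce the single-crossover classes r n d+ and r+ n+ d (14 + 18 = 32) plus the double crossovers (4).
RF(n–r) = (32 + 4) / 500 = 36/500 = 0.0720 → 7.2 m.u.

7.2 m.u.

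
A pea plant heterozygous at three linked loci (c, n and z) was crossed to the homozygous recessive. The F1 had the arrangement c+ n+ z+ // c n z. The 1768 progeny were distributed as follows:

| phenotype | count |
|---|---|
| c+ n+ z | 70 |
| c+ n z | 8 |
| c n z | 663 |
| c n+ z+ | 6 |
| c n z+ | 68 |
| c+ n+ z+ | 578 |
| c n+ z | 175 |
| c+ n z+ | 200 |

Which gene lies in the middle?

c

The two rarest classes, c n+ z+ and c+ n z, are the double crossovers. Comparing them with the parentals, only the c allele has switched, so c is the middle locus and the order is z – c – n.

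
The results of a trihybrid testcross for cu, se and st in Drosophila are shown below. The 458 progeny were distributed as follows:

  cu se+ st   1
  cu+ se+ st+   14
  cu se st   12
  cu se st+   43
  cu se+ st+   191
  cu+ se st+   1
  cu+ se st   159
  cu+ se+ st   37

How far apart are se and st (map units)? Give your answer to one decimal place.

17.9 map units

The two most frequent reciprocal classes, cu se+ st+ and cu+ se st, are the parental types, so the F1 was cu se+ st+ / cu+ se st.
The two rarest classes, cu se+ st and cu+ se st+, are the double crossovers. Comparing them with the parentals, only the st allele has switched, so st is the middle locus and the order is se – st – cu.
Crossovers in the se–st interval produce the single-crossover classes cu se st+ and cu+ se+ st (43 + 37 = 80) plus the double crossovers (2).
RF(se–st) = (80 + 2) / 458 = 82/458 = 0.1790 → 17.9 map units.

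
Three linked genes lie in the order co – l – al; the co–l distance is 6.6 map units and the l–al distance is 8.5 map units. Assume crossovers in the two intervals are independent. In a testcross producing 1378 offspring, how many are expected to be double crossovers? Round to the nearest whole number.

Map distances give recombination frequencies of 0.066 and 0.085 for the two intervals.
With no interference, expected double-crossover frequency = 0.066 × 0.085 = 0.00561.
Expected number = 0.00561 × 1378 = 7.73 ≈ 8.

8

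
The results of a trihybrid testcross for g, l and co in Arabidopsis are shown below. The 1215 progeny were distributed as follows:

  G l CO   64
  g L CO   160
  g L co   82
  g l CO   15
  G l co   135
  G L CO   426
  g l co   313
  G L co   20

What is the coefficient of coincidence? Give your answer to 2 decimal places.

The two most frequent reciprocal classes, G L CO and g l co, are the parental types, so the F1 was G L CO / g l co.
The two rarest classes, G L co and g l CO, are the double crossovers. Comparing them with the parentals, only the co allele has switched, so co is the middle locus and the order is g – co – l.
g–co: (295 + 35)/1215 = 0.2716; co–l: (146 + 35)/1215 = 0.1490.
Expected DCO frequency = 0.2716 × 0.1490 ≈ 0.04047; observed = 35/1215 ≈ 0.02881.
Coefficient of coincidence = 0.02881/0.04047 ≈ 0.71.

0.71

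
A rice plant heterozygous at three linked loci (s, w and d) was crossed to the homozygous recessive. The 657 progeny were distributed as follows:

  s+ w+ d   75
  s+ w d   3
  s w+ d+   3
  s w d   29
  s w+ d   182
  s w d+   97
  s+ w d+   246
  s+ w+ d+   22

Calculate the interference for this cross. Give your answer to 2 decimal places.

The two most frequent reciprocal classes, s w+ d and s+ w d+, are the parental types, so the F1 was s w+ d / s+ w d+.
The two rarest classes, s w+ d+ and s+ w d, are the double crossovers. Comparing them with the parentals, only the d allele has switched, so d is the middle locus and the order is w – d – s.
w–d: (51 + 6)/657 = 0.0868; d–s: (172 + 6)/657 = 0.2709.
Expected DCO frequency = 0.0868 × 0.2709 ≈ 0.02351; observed = 6/657 ≈ 0.00913.
Coefficient of coincidence = 0.00913/0.02351 ≈ 0.39; interference = 1 − 0.39 = 0.61.

0.61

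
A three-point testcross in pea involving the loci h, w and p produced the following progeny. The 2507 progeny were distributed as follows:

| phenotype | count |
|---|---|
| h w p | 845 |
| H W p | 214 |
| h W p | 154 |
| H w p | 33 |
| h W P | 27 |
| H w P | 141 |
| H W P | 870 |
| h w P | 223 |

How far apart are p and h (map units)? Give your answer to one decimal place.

The two most frequent reciprocal classes, h w p and H W P, are the parental types, so the F1 was h w p / H W P.
The two rarest classes, H w p and h W P, are the double crossovers. Comparing them with the parentals, only the h allele has switched, so h is the middle locus and the order is w – h – p.
Crossovers in the h–p interval produce the single-crossover classes h w P and H W p (223 + 214 = 437) plus the double crossovers (60).
RF(h–p) = (437 + 60) / 2507 = 497/2507 = 0.1982 → 19.8 map units.

19.8 map units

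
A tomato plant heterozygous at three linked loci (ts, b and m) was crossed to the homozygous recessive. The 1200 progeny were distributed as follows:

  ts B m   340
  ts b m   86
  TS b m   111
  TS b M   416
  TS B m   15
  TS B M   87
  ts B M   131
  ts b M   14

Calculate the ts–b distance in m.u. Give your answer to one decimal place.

The two most frequent reciprocal classes, TS b M and ts B m, are the parental types, so the F1 was TS b M / ts B m.
The two rarest classes, ts b M and TS B m, are the double crossovers. Comparing them with the parentals, only the ts allele has switched, so ts is the middle locus and the order is b – ts – m.
Crossovers in the b–ts interval produce the single-crossover classes TS B M and ts b m (87 + 86 = 173) plus the double crossovers (29).
RF(b–ts) = (173 + 29) / 1200 = 202/1200 = 0.1683 → 16.8 m.u.

16.8 m.u.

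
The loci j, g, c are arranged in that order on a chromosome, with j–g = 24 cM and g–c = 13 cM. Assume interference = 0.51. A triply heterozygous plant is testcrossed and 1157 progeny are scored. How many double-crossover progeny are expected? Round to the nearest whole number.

Map distances give recombination frequencies of 0.240 and 0.130 for the two intervals.
With interference 0.51 (so coincidence = 0.49), expected double-crossover frequency = 0.240 × 0.130 × 0.49 = 0.01529.
Expected number = 0.01529 × 1157 = 17.69 ≈ 18.

18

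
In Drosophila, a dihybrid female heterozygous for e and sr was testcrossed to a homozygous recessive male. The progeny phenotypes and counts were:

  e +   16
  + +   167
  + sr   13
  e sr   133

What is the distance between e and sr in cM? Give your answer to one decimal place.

8.8 cM

The two most frequent classes, + + (167) and e sr (133), are the parental types, so the F1 was + + / e sr.
The recombinant classes are + sr and e +: 13 + 16 = 29.
Recombination frequency = 29/329 = 0.0881 ≈ 8.8%, i.e. 8.8 cM.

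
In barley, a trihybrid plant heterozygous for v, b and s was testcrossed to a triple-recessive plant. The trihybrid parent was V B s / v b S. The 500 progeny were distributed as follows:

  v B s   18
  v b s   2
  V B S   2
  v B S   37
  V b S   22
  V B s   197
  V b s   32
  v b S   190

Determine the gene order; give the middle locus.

The two rarest classes, V B S and v b s, are the double crossovers. Comparing them with the parentals, only the s allele has switched, so s is the middle locus and the order is b – s – v.

s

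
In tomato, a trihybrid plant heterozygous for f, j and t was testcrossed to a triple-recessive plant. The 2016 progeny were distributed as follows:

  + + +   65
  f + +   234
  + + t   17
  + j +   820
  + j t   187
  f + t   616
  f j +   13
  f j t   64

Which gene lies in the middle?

f

The two most frequent reciprocal classes, f + t and + j +, are the parental types, so the F1 was f + t / + j +.
The two rarest classes, + + t and f j +, are the double crossovers. Comparing them with the parentals, only the f allele has switched, so f is the middle locus and the order is t – f – j.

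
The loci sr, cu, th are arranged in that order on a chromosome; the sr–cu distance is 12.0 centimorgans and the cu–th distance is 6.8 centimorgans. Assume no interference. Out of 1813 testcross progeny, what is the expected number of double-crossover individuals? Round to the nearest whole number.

15

Map distances give recombination frequencies of 0.120 and 0.068 for the two intervals.
With no interference, expected double-crossover frequency = 0.120 × 0.068 = 0.00816.
Expected number = 0.00816 × 1813 = 14.79 ≈ 15.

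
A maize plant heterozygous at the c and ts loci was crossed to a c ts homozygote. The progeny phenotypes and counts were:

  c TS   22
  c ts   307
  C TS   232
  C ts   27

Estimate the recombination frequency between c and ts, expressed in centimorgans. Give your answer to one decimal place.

8.3 centimorgans

The two most frequent classes, C TS (232) and c ts (307), are the parental types, so the F1 was C TS / c ts.
The recombinant classes are C ts and c TS: 27 + 22 = 49.
Recombination frequency = 49/588 = 0.0833 ≈ 8.3%, i.e. 8.3 centimorgans.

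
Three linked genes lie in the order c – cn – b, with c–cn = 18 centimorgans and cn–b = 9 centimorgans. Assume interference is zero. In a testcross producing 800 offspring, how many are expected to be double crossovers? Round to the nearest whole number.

13

Map distances give recombination frequencies of 0.180 and 0.090 for the two intervals.
With no interference, expected double-crossover frequency = 0.180 × 0.090 = 0.01620.
Expected number = 0.01620 × 800 = 12.96 ≈ 13.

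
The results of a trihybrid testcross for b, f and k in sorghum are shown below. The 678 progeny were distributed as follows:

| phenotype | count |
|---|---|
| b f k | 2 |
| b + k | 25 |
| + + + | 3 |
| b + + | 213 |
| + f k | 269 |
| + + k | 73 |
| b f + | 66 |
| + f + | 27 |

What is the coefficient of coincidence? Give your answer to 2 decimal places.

0.41

The two most frequent reciprocal classes, b + + and + f k, are the parental types, so the F1 was b + + / + f k.
The two rarest classes, + + + and b f k, are the double crossovers. Comparing them with the parentals, only the b allele has switched, so b is the middle locus and the order is k – b – f.
k–b: (52 + 5)/678 = 0.0841; b–f: (139 + 5)/678 = 0.2124.
Expected DCO frequency = 0.0841 × 0.2124 ≈ 0.01786; observed = 5/678 ≈ 0.00737.
Coefficient of coincidence = 0.00737/0.01786 ≈ 0.41.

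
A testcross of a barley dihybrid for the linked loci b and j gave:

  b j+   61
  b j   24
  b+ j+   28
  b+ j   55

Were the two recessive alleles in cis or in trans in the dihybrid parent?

trans

The two most frequent classes are b+ j (55) and b j+ (61); these are the parental (non-recombinant) types.
So the F1 carried b+ j on one chromosome and b j+ on the other — the recessive alleles are on opposite chromosomes (trans / repulsion).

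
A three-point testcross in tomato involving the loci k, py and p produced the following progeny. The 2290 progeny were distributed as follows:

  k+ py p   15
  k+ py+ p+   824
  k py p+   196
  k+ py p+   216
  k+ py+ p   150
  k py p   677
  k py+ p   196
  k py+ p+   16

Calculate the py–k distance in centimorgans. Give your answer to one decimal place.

19.3 centimorgans

The two most frequent reciprocal classes, k py p and k+ py+ p+, are the parental types, so the F1 was k py p / k+ py+ p+.
The two rarest classes, k+ py p and k py+ p+, are the double crossovers. Comparing them with the parentals, only the k allele has switched, so k is the middle locus and the order is py – k – p.
Crossovers in the py–k interval produce the single-crossover classes k py+ p and k+ py p+ (196 + 216 = 412) plus the double crossovers (31).
RF(py–k) = (412 + 31) / 2290 = 443/2290 = 0.1934 → 19.3 centimorgans.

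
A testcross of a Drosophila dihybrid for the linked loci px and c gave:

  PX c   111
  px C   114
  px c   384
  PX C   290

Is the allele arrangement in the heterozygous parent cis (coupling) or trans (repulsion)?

cis

The two most frequent classes are PX C (290) and px c (384); these are the parental (non-recombinant) types.
So the F1 carried PX C on one chromosome and px c on the other — the recessive alleles are on the same chromosome (cis / coupling).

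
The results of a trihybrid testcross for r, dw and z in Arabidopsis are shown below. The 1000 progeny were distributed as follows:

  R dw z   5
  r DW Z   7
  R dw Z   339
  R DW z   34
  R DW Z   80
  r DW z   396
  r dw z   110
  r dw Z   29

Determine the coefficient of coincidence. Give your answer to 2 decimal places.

The two most frequent reciprocal classes, r DW z and R dw Z, are the parental types, so the F1 was r DW z / R dw Z.
The two rarest classes, r DW Z and R dw z, are the double crossovers. Comparing them with the parentals, only the z allele has switched, so z is the middle locus and the order is dw – z – r.
dw–z: (190 + 12)/1000 = 0.2020; z–r: (63 + 12)/1000 = 0.0750.
Expected DCO frequency = 0.2020 × 0.0750 ≈ 0.01515; observed = 12/1000 ≈ 0.01200.
Coefficient of coincidence = 0.01200/0.01515 ≈ 0.79.

0.79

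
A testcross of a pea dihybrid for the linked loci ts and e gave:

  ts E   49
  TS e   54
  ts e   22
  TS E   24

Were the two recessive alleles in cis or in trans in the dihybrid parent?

trans

The two most frequent classes are TS e (54) and ts E (49); these are the parental (non-recombinant) types.
So the F1 carried TS e on one chromosome and ts E on the other — the recessive alleles are on opposite chromosomes (trans / repulsion).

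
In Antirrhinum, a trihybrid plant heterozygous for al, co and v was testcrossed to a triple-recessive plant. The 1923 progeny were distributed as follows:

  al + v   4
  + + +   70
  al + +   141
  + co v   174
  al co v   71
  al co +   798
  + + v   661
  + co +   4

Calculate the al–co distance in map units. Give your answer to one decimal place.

16.8 map units

The two most frequent reciprocal classes, + + v and al co +, are the parental types, so the F1 was + + v / al co +.
The two rarest classes, al + v and + co +, are the double crossovers. Comparing them with the parentals, only the al allele has switched, so al is the middle locus and the order is v – al – co.
Crossovers in the al–co interval produce the single-crossover classes + co v and al + + (174 + 141 = 315) plus the double crossovers (8).
RF(al–co) = (315 + 8) / 1923 = 323/1923 = 0.1680 → 16.8 map units.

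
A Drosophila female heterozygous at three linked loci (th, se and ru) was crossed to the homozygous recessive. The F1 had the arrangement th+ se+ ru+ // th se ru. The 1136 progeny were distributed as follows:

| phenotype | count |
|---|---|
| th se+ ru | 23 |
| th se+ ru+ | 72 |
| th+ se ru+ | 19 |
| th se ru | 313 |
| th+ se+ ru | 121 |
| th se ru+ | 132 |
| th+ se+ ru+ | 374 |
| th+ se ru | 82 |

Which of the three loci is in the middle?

se

The two rarest classes, th+ se ru+ and th se+ ru, are the double crossovers. Comparing them with the parentals, only the se allele has switched, so se is the middle locus and the order is th – se – ru.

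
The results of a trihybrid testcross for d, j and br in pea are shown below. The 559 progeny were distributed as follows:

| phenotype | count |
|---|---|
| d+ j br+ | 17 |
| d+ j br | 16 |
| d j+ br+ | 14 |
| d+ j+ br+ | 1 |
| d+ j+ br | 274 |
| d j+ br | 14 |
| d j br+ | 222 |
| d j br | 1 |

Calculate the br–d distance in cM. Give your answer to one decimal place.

The two most frequent reciprocal classes, d j br+ and d+ j+ br, are the parental types, so the F1 was d j br+ / d+ j+ br.
The two rarest classes, d j br and d+ j+ br+, are the double crossovers. Comparing them with the parentals, only the br allele has switched, so br is the middle locus and the order is d – br – j.
Crossovers in the d–br interval produce the single-crossover classes d+ j br+ and d j+ br (17 + 14 = 31) plus the double crossovers (2).
RF(d–br) = (31 + 2) / 559 = 33/559 = 0.0590 → 5.9 cM.

5.9 cM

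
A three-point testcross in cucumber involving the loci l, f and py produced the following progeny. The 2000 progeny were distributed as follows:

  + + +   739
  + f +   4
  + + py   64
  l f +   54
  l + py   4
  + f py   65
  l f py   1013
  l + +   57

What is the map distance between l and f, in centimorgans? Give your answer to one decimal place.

6.5 centimorgans

The two most frequent reciprocal classes, + + + and l f py, are the parental types, so the F1 was + + + / l f py.
The two rarest classes, + f + and l + py, are the double crossovers. Comparing them with the parentals, only the f allele has switched, so f is the middle locus and the order is l – f – py.
Crossovers in the l–f interval produce the single-crossover classes l + + and + f py (57 + 65 = 122) plus the double crossovers (8).
RF(l–f) = (122 + 8) / 2000 = 130/2000 = 0.0650 → 6.5 centimorgans.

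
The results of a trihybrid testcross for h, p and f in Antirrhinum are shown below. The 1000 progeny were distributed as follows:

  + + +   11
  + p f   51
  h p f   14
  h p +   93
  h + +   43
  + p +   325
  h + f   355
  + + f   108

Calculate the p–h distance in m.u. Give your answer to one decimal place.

The two most frequent reciprocal classes, h + f and + p +, are the parental types, so the F1 was h + f / + p +.
The two rarest classes, h p f and + + +, are the double crossovers. Comparing them with the parentals, only the p allele has switched, so p is the middle locus and the order is h – p – f.
Crossovers in the h–p interval produce the single-crossover classes + + f and h p + (108 + 93 = 201) plus the double crossovers (25).
RF(h–p) = (201 + 25) / 1000 = 226/1000 = 0.2260 → 22.6 m.u.

22.6 m.u.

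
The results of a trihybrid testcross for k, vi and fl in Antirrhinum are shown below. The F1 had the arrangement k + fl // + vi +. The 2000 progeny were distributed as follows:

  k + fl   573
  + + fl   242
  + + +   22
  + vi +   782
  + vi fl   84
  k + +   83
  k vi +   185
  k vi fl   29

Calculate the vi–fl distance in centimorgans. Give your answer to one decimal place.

10.9 centimorgans

The two rarest classes, k vi fl and + + +, are the double crossovers. Comparing them with the parentals, only the vi allele has switched, so vi is the middle locus and the order is fl – vi – k.
Crossovers in the fl–vi interval produce the single-crossover classes k + + and + vi fl (83 + 84 = 167) plus the double crossovers (51).
RF(fl–vi) = (167 + 51) / 2000 = 218/2000 = 0.1090 → 10.9 centimorgans.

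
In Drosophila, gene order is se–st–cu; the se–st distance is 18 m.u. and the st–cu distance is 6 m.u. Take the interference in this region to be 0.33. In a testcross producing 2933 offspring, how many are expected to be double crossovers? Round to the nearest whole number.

21

Map distances give recombination frequencies of 0.180 and 0.060 for the two intervals.
With interference 0.33 (so coincidence = 0.67), expected double-crossover frequency = 0.180 × 0.060 × 0.67 = 0.00724.
Expected number = 0.00724 × 2933 = 21.22 ≈ 21.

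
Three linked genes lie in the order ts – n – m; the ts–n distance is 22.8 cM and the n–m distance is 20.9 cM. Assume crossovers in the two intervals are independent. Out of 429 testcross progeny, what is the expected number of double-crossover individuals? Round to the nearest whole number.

Map distances give recombination frequencies of 0.228 and 0.209 for the two intervals.
With no interference, expected double-crossover frequency = 0.228 × 0.209 = 0.04765.
Expected number = 0.04765 × 429 = 20.44 ≈ 20.

20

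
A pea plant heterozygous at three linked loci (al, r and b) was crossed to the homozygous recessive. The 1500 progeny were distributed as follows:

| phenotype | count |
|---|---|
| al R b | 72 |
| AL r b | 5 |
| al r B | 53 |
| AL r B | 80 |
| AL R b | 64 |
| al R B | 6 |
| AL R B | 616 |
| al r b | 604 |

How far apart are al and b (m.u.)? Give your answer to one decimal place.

8.5 m.u.

The two most frequent reciprocal classes, AL R B and al r b, are the parental types, so the F1 was AL R B / al r b.
The two rarest classes, al R B and AL r b, are the double crossovers. Comparing them with the parentals, only the al allele has switched, so al is the middle locus and the order is b – al – r.
Crossovers in the b–al interval produce the single-crossover classes AL R b and al r B (64 + 53 = 117) plus the double crossovers (11).
RF(b–al) = (117 + 11) / 1500 = 128/1500 = 0.0853 → 8.5 m.u.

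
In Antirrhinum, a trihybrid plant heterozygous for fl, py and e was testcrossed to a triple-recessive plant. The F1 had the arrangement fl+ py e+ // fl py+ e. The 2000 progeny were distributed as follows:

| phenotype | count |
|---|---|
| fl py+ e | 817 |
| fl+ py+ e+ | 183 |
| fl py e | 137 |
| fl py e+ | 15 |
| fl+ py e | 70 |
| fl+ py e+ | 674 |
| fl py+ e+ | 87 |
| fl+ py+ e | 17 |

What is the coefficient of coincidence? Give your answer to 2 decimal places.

0.96

The two rarest classes, fl py e+ and fl+ py+ e, are the double crossovers. Comparing them with the parentals, only the fl allele has switched, so fl is the middle locus and the order is py – fl – e.
py–fl: (320 + 32)/2000 = 0.1760; fl–e: (157 + 32)/2000 = 0.0945.
Expected DCO frequency = 0.1760 × 0.0945 ≈ 0.01663; observed = 32/2000 ≈ 0.01600.
Coefficient of coincidence = 0.01600/0.01663 ≈ 0.96.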